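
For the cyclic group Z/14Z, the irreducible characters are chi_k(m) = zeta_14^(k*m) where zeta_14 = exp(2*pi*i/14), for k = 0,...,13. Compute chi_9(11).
chi_9(11) = zeta_14^99 = exp(I*pi/7)

Details: chi_9(11) = zeta_14^(9*11) = zeta_14^99. Since zeta_14^14 = 1, this equals zeta_14^1 = exp(2*pi*i*1/14) = exp(I*pi/7).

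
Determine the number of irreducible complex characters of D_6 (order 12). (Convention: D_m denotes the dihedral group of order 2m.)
6

Details: The number of irreducible complex representations of a finite group equals its number of conjugacy classes. D_6 has 6 conjugacy classes (n/2 + 3 for n even), so D_6 (order 12) has exactly 6 irreducible complex representations.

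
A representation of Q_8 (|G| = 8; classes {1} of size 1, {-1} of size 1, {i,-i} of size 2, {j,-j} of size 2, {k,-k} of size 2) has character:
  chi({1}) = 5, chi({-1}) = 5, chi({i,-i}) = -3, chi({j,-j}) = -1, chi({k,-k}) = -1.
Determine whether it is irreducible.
Not irreducible (reducible): <chi, chi> = 9 > 1.

Explanation: <chi, chi> = (1/|G|) sum_C |C| * |chi(C)|^2 = (1/8)[1*|5|^2 + 1*|5|^2 + 2*|-3|^2 + 2*|-1|^2 + 2*|-1|^2]
  = (1/8)[(25) + (25) + (18) + (2) + (2)] = 72/8 = 9.
A character is irreducible iff <chi, chi> = 1, so this representation is reducible.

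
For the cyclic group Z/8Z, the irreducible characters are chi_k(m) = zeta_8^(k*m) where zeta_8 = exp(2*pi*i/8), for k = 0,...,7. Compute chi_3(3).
chi_3(3) = zeta_8^9 = exp(I*pi/4)

Reasoning: chi_3(3) = zeta_8^(3*3) = zeta_8^9. Since zeta_8^8 = 1, this equals zeta_8^1 = exp(2*pi*i*1/8) = exp(I*pi/4).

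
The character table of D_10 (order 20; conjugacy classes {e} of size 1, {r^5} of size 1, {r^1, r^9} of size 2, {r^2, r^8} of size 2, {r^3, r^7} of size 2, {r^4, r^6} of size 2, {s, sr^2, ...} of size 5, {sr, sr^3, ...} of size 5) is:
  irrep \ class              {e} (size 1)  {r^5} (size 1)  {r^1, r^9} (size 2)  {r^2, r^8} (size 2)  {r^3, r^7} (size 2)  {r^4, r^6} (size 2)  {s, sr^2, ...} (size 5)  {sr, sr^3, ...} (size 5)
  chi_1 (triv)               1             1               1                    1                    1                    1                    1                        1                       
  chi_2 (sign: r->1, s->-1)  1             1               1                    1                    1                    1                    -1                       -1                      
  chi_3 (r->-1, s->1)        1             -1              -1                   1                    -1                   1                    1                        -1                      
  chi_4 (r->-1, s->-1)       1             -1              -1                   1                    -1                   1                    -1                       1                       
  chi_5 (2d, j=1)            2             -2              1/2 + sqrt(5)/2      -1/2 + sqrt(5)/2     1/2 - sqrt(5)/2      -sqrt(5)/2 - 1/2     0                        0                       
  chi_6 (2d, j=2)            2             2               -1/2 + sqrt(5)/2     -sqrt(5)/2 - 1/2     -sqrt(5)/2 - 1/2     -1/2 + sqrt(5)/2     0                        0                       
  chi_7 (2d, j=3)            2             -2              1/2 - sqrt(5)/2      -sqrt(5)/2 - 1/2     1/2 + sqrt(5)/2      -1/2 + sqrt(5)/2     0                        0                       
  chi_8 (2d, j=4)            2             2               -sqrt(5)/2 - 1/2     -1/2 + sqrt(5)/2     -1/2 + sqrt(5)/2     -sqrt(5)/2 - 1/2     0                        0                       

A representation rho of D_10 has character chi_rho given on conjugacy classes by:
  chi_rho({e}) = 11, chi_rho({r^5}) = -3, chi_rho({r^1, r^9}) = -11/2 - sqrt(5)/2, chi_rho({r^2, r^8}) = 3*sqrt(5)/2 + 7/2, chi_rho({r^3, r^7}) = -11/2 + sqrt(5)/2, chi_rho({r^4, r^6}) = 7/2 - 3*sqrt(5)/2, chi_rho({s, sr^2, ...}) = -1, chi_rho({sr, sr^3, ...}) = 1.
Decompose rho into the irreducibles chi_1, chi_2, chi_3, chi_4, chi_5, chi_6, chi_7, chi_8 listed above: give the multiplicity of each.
Multiplicities: chi_1: 0, chi_2: 0, chi_3: 2, chi_4: 3, chi_5: 1, chi_6: 0, chi_7: 0, chi_8: 2.

Reasoning: Use <chi_rho, chi> = (1/|G|) sum_C |C| * chi_rho(C) * conj(chi(C)) with |G| = 20 for each irreducible chi in the table:
  <chi_rho, chi_1> = (1/20)[1*(11)*conj(1) + 1*(-3)*conj(1) + 2*(-11/2 - sqrt(5)/2)*conj(1) + 2*(3*sqrt(5)/2 + 7/2)*conj(1) + 2*(-11/2 + sqrt(5)/2)*conj(1) + 2*(7/2 - 3*sqrt(5)/2)*conj(1) + 5*(-1)*conj(1) + 5*(1)*conj(1)]
      = (1/20)[(11) + (-3) + (-11 - sqrt(5)) + (3*sqrt(5) + 7) + (-11 + sqrt(5)) + (7 - 3*sqrt(5)) + (-5) + (5)] = 0/20 = 0
  <chi_rho, chi_2> = (1/20)[1*(11)*conj(1) + 1*(-3)*conj(1) + 2*(-11/2 - sqrt(5)/2)*conj(1) + 2*(3*sqrt(5)/2 + 7/2)*conj(1) + 2*(-11/2 + sqrt(5)/2)*conj(1) + 2*(7/2 - 3*sqrt(5)/2)*conj(1) + 5*(-1)*conj(-1) + 5*(1)*conj(-1)]
      = (1/20)[(11) + (-3) + (-11 - sqrt(5)) + (3*sqrt(5) + 7) + (-11 + sqrt(5)) + (7 - 3*sqrt(5)) + (5) + (-5)] = 0/20 = 0
  <chi_rho, chi_3> = (1/20)[1*(11)*conj(1) + 1*(-3)*conj(-1) + 2*(-11/2 - sqrt(5)/2)*conj(-1) + 2*(3*sqrt(5)/2 + 7/2)*conj(1) + 2*(-11/2 + sqrt(5)/2)*conj(-1) + 2*(7/2 - 3*sqrt(5)/2)*conj(1) + 5*(-1)*conj(1) + 5*(1)*conj(-1)]
      = (1/20)[(11) + (3) + (sqrt(5) + 11) + (3*sqrt(5) + 7) + (11 - sqrt(5)) + (7 - 3*sqrt(5)) + (-5) + (-5)] = 40/20 = 2
  <chi_rho, chi_4> = (1/20)[1*(11)*conj(1) + 1*(-3)*conj(-1) + 2*(-11/2 - sqrt(5)/2)*conj(-1) + 2*(3*sqrt(5)/2 + 7/2)*conj(1) + 2*(-11/2 + sqrt(5)/2)*conj(-1) + 2*(7/2 - 3*sqrt(5)/2)*conj(1) + 5*(-1)*conj(-1) + 5*(1)*conj(1)]
      = (1/20)[(11) + (3) + (sqrt(5) + 11) + (3*sqrt(5) + 7) + (11 - sqrt(5)) + (7 - 3*sqrt(5)) + (5) + (5)] = 60/20 = 3
  <chi_rho, chi_5> = (1/20)[1*(11)*conj(2) + 1*(-3)*conj(-2) + 2*(-11/2 - sqrt(5)/2)*conj(1/2 + sqrt(5)/2) + 2*(3*sqrt(5)/2 + 7/2)*conj(-1/2 + sqrt(5)/2) + 2*(-11/2 + sqrt(5)/2)*conj(1/2 - sqrt(5)/2) + 2*(7/2 - 3*sqrt(5)/2)*conj(-sqrt(5)/2 - 1/2) + 5*(-1)*conj(0) + 5*(1)*conj(0)]
      = (1/20)[(22) + (6) + (-6*sqrt(5) - 8) + (4 + 2*sqrt(5)) + (-8 + 6*sqrt(5)) + (4 - 2*sqrt(5)) + (0) + (0)] = 20/20 = 1
  <chi_rho, chi_6> = (1/20)[1*(11)*conj(2) + 1*(-3)*conj(2) + 2*(-11/2 - sqrt(5)/2)*conj(-1/2 + sqrt(5)/2) + 2*(3*sqrt(5)/2 + 7/2)*conj(-sqrt(5)/2 - 1/2) + 2*(-11/2 + sqrt(5)/2)*conj(-sqrt(5)/2 - 1/2) + 2*(7/2 - 3*sqrt(5)/2)*conj(-1/2 + sqrt(5)/2) + 5*(-1)*conj(0) + 5*(1)*conj(0)]
      = (1/20)[(22) + (-6) + (3 - 5*sqrt(5)) + (-5*sqrt(5) - 11) + (3 + 5*sqrt(5)) + (-11 + 5*sqrt(5)) + (0) + (0)] = 0/20 = 0
  <chi_rho, chi_7> = (1/20)[1*(11)*conj(2) + 1*(-3)*conj(-2) + 2*(-11/2 - sqrt(5)/2)*conj(1/2 - sqrt(5)/2) + 2*(3*sqrt(5)/2 + 7/2)*conj(-sqrt(5)/2 - 1/2) + 2*(-11/2 + sqrt(5)/2)*conj(1/2 + sqrt(5)/2) + 2*(7/2 - 3*sqrt(5)/2)*conj(-1/2 + sqrt(5)/2) + 5*(-1)*conj(0) + 5*(1)*conj(0)]
      = (1/20)[(22) + (6) + (-3 + 5*sqrt(5)) + (-5*sqrt(5) - 11) + (-5*sqrt(5) - 3) + (-11 + 5*sqrt(5)) + (0) + (0)] = 0/20 = 0
  <chi_rho, chi_8> = (1/20)[1*(11)*conj(2) + 1*(-3)*conj(2) + 2*(-11/2 - sqrt(5)/2)*conj(-sqrt(5)/2 - 1/2) + 2*(3*sqrt(5)/2 + 7/2)*conj(-1/2 + sqrt(5)/2) + 2*(-11/2 + sqrt(5)/2)*conj(-1/2 + sqrt(5)/2) + 2*(7/2 - 3*sqrt(5)/2)*conj(-sqrt(5)/2 - 1/2) + 5*(-1)*conj(0) + 5*(1)*conj(0)]
      = (1/20)[(22) + (-6) + (8 + 6*sqrt(5)) + (4 + 2*sqrt(5)) + (8 - 6*sqrt(5)) + (4 - 2*sqrt(5)) + (0) + (0)] = 40/20 = 2
Dimension check: dim(rho) = sum (mult * dim) = 0*1 + 0*1 + 2*1 + 3*1 + 1*2 + 0*2 + 0*2 + 2*2 = 11 = chi_rho(e) = 11.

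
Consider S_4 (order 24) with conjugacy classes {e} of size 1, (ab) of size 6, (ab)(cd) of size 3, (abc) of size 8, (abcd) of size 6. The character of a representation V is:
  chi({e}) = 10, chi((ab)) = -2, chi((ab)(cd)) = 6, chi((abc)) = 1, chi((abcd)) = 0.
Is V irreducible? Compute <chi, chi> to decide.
Not irreducible (reducible): <chi, chi> = 10 > 1.

Solution. <chi, chi> = (1/|G|) sum_C |C| * |chi(C)|^2 = (1/24)[1*|10|^2 + 6*|-2|^2 + 3*|6|^2 + 8*|1|^2 + 6*|0|^2]
  = (1/24)[(100) + (24) + (108) + (8) + (0)] = 240/24 = 10.
A character is irreducible iff <chi, chi> = 1, so this representation is reducible.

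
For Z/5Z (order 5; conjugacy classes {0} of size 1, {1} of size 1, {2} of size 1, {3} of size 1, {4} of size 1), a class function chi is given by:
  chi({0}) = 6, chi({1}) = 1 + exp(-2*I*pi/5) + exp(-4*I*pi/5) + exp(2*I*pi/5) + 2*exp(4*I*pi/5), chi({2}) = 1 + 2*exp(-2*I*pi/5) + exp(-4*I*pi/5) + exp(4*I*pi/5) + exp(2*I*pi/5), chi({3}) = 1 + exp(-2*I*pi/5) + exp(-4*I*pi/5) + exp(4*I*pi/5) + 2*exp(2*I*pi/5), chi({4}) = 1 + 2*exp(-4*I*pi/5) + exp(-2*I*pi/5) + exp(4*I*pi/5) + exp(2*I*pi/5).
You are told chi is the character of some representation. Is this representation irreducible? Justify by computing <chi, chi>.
Not irreducible (reducible): <chi, chi> = 8 > 1.

Explanation: <chi, chi> = (1/|G|) sum_C |C| * |chi(C)|^2 = (1/5)[1*|6|^2 + 1*|1 + exp(-2*I*pi/5) + exp(-4*I*pi/5) + exp(2*I*pi/5) + 2*exp(4*I*pi/5)|^2 + 1*|1 + 2*exp(-2*I*pi/5) + exp(-4*I*pi/5) + exp(4*I*pi/5) + exp(2*I*pi/5)|^2 + 1*|1 + exp(-2*I*pi/5) + exp(-4*I*pi/5) + exp(4*I*pi/5) + 2*exp(2*I*pi/5)|^2 + 1*|1 + 2*exp(-4*I*pi/5) + exp(-2*I*pi/5) + exp(4*I*pi/5) + exp(2*I*pi/5)|^2]
  = (1/5)[(36) + (1) + (1) + (1) + (1)] = 40/5 = 8.
(Exp terms are combined using exp(i*s)*conj(exp(i*t)) = exp(i*(s-t)), and sums of them are collapsed using the identity that for every m > 1 the m distinct m-th roots of unity sum to 0, e.g. 1 + exp(2*I*pi/3) + exp(-2*I*pi/3) = 0.)
A character is irreducible iff <chi, chi> = 1, so this representation is reducible.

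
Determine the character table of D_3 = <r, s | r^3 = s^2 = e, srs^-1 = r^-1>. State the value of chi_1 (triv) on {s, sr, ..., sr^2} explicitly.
Conjugacy classes: {e} of size 1, {r^1, r^2} of size 2, {s, sr, ..., sr^2} of size 3.
Character table:
  irrep \ class              {e} (size 1)  {r^1, r^2} (size 2)  {s, sr, ..., sr^2} (size 3)
  chi_1 (triv)               1             1                    1                          
  chi_2 (sign: r->1, s->-1)  1             1                    -1                         
  chi_3 (2d, j=1)            2             -1                   0                          

Spot check: chi_1 (triv) on {s, sr, ..., sr^2} = 1.

Solution. D_3 has order 2*3 = 6 with 3 conjugacy classes, hence 3 irreducibles. Sum of squared dims 1 + 1 + 4 = 6 = |G|. Linear characters come from the abelianisation; the 2-dimensional irreps have character r^k -> 2*cos(2*pi*j*k/3), reflections -> 0.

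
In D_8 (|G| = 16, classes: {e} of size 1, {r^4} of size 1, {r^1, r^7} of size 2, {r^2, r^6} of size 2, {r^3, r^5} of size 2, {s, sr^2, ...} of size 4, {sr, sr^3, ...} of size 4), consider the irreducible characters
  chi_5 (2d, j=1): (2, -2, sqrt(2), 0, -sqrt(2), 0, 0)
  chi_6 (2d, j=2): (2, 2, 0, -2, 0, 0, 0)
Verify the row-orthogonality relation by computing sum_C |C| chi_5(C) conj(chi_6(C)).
Sum = 0; so <chi_5, chi_6> = 0 (distinct irreducibles are orthogonal).

Proof sketch: Compute term by term over conjugacy classes (|C| * chi_5(C) * conj(chi_6(C))):
  1*(2)*conj(2) + 1*(-2)*conj(2) + 2*(sqrt(2))*conj(0) + 2*(0)*conj(-2) + 2*(-sqrt(2))*conj(0) + 4*(0)*conj(0) + 4*(0)*conj(0)
  = (4) + (-4) + (0) + (0) + (0) + (0) + (0)
  = 0.
Dividing by |G| = 16 gives 0/16 = 0, matching the row-orthogonality relation <chi_5, chi_6> = [chi_5 = chi_6].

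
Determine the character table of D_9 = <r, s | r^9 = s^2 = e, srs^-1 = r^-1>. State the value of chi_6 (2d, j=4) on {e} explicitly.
Conjugacy classes: {e} of size 1, {r^1, r^8} of size 2, {r^2, r^7} of size 2, {r^3, r^6} of size 2, {r^4, r^5} of size 2, {s, sr, ..., sr^8} of size 9.
Character table:
  irrep \ class              {e} (size 1)  {r^1, r^8} (size 2)  {r^2, r^7} (size 2)  {r^3, r^6} (size 2)  {r^4, r^5} (size 2)  {s, sr, ..., sr^8} (size 9)
  chi_1 (triv)               1             1                    1                    1                    1                    1                          
  chi_2 (sign: r->1, s->-1)  1             1                    1                    1                    1                    -1                         
  chi_3 (2d, j=1)            2             2*cos(2*pi/9)        2*cos(4*pi/9)        -1                   -2*cos(pi/9)         0                          
  chi_4 (2d, j=2)            2             2*cos(4*pi/9)        -2*cos(pi/9)         -1                   2*cos(2*pi/9)        0                          
  chi_5 (2d, j=3)            2             -1                   -1                   2                    -1                   0                          
  chi_6 (2d, j=4)            2             -2*cos(pi/9)         2*cos(2*pi/9)        -1                   2*cos(4*pi/9)        0                          

Spot check: chi_6 (2d, j=4) on {e} = 2.

Argument: D_9 has order 2*9 = 18 with 6 conjugacy classes, hence 6 irreducibles. Sum of squared dims 1 + 1 + 4 + 4 + 4 + 4 = 18 = |G|. Linear characters come from the abelianisation; the 2-dimensional irreps have character r^k -> 2*cos(2*pi*j*k/9), reflections -> 0.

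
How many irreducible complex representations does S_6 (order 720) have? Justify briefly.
11

Justification: The number of irreducible complex representations of a finite group equals its number of conjugacy classes. Conjugacy classes in S_6 correspond to cycle types, i.e. partitions of 6; there are p(6) = 11 of them, so S_6 (order 720) has exactly 11 irreducible complex representations.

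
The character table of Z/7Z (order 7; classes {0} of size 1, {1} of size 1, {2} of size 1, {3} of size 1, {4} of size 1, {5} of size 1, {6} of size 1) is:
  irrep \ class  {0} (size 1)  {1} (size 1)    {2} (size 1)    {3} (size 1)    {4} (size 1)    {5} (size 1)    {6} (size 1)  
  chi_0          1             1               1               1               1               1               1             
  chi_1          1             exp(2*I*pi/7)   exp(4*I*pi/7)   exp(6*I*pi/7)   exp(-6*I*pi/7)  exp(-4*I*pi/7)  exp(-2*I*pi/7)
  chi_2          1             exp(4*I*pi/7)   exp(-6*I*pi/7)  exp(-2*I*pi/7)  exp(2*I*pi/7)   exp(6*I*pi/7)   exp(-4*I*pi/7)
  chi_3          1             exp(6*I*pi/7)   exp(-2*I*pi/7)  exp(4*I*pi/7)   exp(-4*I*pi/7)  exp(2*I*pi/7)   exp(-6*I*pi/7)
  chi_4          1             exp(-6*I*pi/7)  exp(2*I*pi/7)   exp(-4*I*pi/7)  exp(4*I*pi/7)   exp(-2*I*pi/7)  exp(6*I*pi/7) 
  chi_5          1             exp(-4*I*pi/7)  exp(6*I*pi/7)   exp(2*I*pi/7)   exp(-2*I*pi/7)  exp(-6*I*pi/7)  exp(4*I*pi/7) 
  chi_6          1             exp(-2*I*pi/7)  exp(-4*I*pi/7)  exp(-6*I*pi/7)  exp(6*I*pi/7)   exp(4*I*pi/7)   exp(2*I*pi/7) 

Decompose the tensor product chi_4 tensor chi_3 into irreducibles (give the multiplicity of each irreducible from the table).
chi_4 tensor chi_3 = chi_0 (all other irreducibles have multiplicity 0).

Explanation: The character of a tensor product is the pointwise product (chi_4 * chi_3)(C) = chi_4(C) * chi_3(C):
  {0}: (1)*(1), {1}: (exp(-6*I*pi/7))*(exp(6*I*pi/7)), {2}: (exp(2*I*pi/7))*(exp(-2*I*pi/7)), {3}: (exp(-4*I*pi/7))*(exp(4*I*pi/7)), {4}: (exp(4*I*pi/7))*(exp(-4*I*pi/7)), {5}: (exp(-2*I*pi/7))*(exp(2*I*pi/7)), {6}: (exp(6*I*pi/7))*(exp(-6*I*pi/7))
so (chi_4 * chi_3) takes values
  {0} -> 1, {1} -> 1, {2} -> 1, {3} -> 1, {4} -> 1, {5} -> 1, {6} -> 1.
Now take the inner product of this character with each irreducible chi from the table, <chi_4*chi_3, chi> = (1/7) sum_C |C| (chi_4*chi_3)(C) conj(chi(C)):
  <chi_4*chi_3, chi_0> = (1/7)[1*(1)*conj(1) + 1*(1)*conj(1) + 1*(1)*conj(1) + 1*(1)*conj(1) + 1*(1)*conj(1) + 1*(1)*conj(1) + 1*(1)*conj(1)]
      = (1/7)[(1) + (1) + (1) + (1) + (1) + (1) + (1)] = 7/7 = 1
  <chi_4*chi_3, chi_1> = (1/7)[1*(1)*conj(1) + 1*(1)*conj(exp(2*I*pi/7)) + 1*(1)*conj(exp(4*I*pi/7)) + 1*(1)*conj(exp(6*I*pi/7)) + 1*(1)*conj(exp(-6*I*pi/7)) + 1*(1)*conj(exp(-4*I*pi/7)) + 1*(1)*conj(exp(-2*I*pi/7))]
      = (1/7)[(1) + (exp(-2*I*pi/7)) + (exp(-4*I*pi/7)) + (exp(-6*I*pi/7)) + (exp(6*I*pi/7)) + (exp(4*I*pi/7)) + (exp(2*I*pi/7))] = 0/7 = 0
  <chi_4*chi_3, chi_2> = (1/7)[1*(1)*conj(1) + 1*(1)*conj(exp(4*I*pi/7)) + 1*(1)*conj(exp(-6*I*pi/7)) + 1*(1)*conj(exp(-2*I*pi/7)) + 1*(1)*conj(exp(2*I*pi/7)) + 1*(1)*conj(exp(6*I*pi/7)) + 1*(1)*conj(exp(-4*I*pi/7))]
      = (1/7)[(1) + (exp(-4*I*pi/7)) + (exp(6*I*pi/7)) + (exp(2*I*pi/7)) + (exp(-2*I*pi/7)) + (exp(-6*I*pi/7)) + (exp(4*I*pi/7))] = 0/7 = 0
  <chi_4*chi_3, chi_3> = (1/7)[1*(1)*conj(1) + 1*(1)*conj(exp(6*I*pi/7)) + 1*(1)*conj(exp(-2*I*pi/7)) + 1*(1)*conj(exp(4*I*pi/7)) + 1*(1)*conj(exp(-4*I*pi/7)) + 1*(1)*conj(exp(2*I*pi/7)) + 1*(1)*conj(exp(-6*I*pi/7))]
      = (1/7)[(1) + (exp(-6*I*pi/7)) + (exp(2*I*pi/7)) + (exp(-4*I*pi/7)) + (exp(4*I*pi/7)) + (exp(-2*I*pi/7)) + (exp(6*I*pi/7))] = 0/7 = 0
  <chi_4*chi_3, chi_4> = (1/7)[1*(1)*conj(1) + 1*(1)*conj(exp(-6*I*pi/7)) + 1*(1)*conj(exp(2*I*pi/7)) + 1*(1)*conj(exp(-4*I*pi/7)) + 1*(1)*conj(exp(4*I*pi/7)) + 1*(1)*conj(exp(-2*I*pi/7)) + 1*(1)*conj(exp(6*I*pi/7))]
      = (1/7)[(1) + (exp(6*I*pi/7)) + (exp(-2*I*pi/7)) + (exp(4*I*pi/7)) + (exp(-4*I*pi/7)) + (exp(2*I*pi/7)) + (exp(-6*I*pi/7))] = 0/7 = 0
  <chi_4*chi_3, chi_5> = (1/7)[1*(1)*conj(1) + 1*(1)*conj(exp(-4*I*pi/7)) + 1*(1)*conj(exp(6*I*pi/7)) + 1*(1)*conj(exp(2*I*pi/7)) + 1*(1)*conj(exp(-2*I*pi/7)) + 1*(1)*conj(exp(-6*I*pi/7)) + 1*(1)*conj(exp(4*I*pi/7))]
      = (1/7)[(1) + (exp(4*I*pi/7)) + (exp(-6*I*pi/7)) + (exp(-2*I*pi/7)) + (exp(2*I*pi/7)) + (exp(6*I*pi/7)) + (exp(-4*I*pi/7))] = 0/7 = 0
  <chi_4*chi_3, chi_6> = (1/7)[1*(1)*conj(1) + 1*(1)*conj(exp(-2*I*pi/7)) + 1*(1)*conj(exp(-4*I*pi/7)) + 1*(1)*conj(exp(-6*I*pi/7)) + 1*(1)*conj(exp(6*I*pi/7)) + 1*(1)*conj(exp(4*I*pi/7)) + 1*(1)*conj(exp(2*I*pi/7))]
      = (1/7)[(1) + (exp(2*I*pi/7)) + (exp(4*I*pi/7)) + (exp(6*I*pi/7)) + (exp(-6*I*pi/7)) + (exp(-4*I*pi/7)) + (exp(-2*I*pi/7))] = 0/7 = 0
(Exp terms are combined using exp(i*s)*conj(exp(i*t)) = exp(i*(s-t)), and sums of them are collapsed using the identity that for every m > 1 the m distinct m-th roots of unity sum to 0, e.g. 1 + exp(2*I*pi/3) + exp(-2*I*pi/3) = 0.)
Hence the multiplicities are chi_0: 1. Dimension check: dim(chi_4)*dim(chi_3) = 1*1 = 1 and sum (mult * dim) = 1*1 = 1.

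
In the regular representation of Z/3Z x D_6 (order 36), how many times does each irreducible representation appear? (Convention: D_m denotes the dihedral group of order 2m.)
Each irreducible V_i of dimension d_i appears with multiplicity d_i, i.e. rho_reg = (direct sum over all irreducibles V_i) d_i V_i. The irreducible dimensions for Z/3Z x D_6 are 1, 1, 1, 1, 1, 1, 1, 1, 1, 1, 1, 1, 2, 2, 2, 2, 2, 2: 12 irreducibles of dimension 1, each with multiplicity 1; 6 irreducibles of dimension 2, each with multiplicity 2. Total dimension 12*1*1 + 6*2*2 = 36 = |G|.

Why: General theorem: in the regular representation of a finite group G, each irreducible appears with multiplicity equal to its dimension. Check: dim(rho_reg) = sum d_i^2 = 1 + 1 + 1 + 1 + 1 + 1 + 1 + 1 + 1 + 1 + 1 + 1 + 4 + 4 + 4 + 4 + 4 + 4 = 36 = |G|.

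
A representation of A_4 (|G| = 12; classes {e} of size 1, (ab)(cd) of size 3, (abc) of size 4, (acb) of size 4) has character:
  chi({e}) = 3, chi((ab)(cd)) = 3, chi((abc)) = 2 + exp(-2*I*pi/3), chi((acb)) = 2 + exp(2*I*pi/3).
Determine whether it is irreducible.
Not irreducible (reducible): <chi, chi> = 5 > 1.

Derivation: <chi, chi> = (1/|G|) sum_C |C| * |chi(C)|^2 = (1/12)[1*|3|^2 + 3*|3|^2 + 4*|2 + exp(-2*I*pi/3)|^2 + 4*|2 + exp(2*I*pi/3)|^2]
  = (1/12)[(9) + (27) + (12) + (12)] = 60/12 = 5.
(Exp terms are combined using exp(i*s)*conj(exp(i*t)) = exp(i*(s-t)), and sums of them are collapsed using the identity that for every m > 1 the m distinct m-th roots of unity sum to 0, e.g. 1 + exp(2*I*pi/3) + exp(-2*I*pi/3) = 0.)
A character is irreducible iff <chi, chi> = 1, so this representation is reducible.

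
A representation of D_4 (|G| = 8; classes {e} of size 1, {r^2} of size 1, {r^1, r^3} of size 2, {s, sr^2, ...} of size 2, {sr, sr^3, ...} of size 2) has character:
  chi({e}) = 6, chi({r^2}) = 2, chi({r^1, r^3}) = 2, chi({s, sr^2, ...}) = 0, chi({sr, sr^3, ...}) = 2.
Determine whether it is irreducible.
Not irreducible (reducible): <chi, chi> = 7 > 1.

Solution. <chi, chi> = (1/|G|) sum_C |C| * |chi(C)|^2 = (1/8)[1*|6|^2 + 1*|2|^2 + 2*|2|^2 + 2*|0|^2 + 2*|2|^2]
  = (1/8)[(36) + (4) + (8) + (0) + (8)] = 56/8 = 7.
A character is irreducible iff <chi, chi> = 1, so this representation is reducible.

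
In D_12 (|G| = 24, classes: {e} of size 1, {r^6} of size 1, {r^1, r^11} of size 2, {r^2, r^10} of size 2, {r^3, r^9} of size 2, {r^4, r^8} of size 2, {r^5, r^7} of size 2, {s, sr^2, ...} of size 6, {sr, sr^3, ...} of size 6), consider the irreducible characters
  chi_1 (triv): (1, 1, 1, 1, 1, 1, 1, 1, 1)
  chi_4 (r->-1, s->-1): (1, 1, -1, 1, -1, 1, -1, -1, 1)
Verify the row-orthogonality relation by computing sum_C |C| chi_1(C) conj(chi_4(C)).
Sum = 0; so <chi_1, chi_4> = 0 (distinct irreducibles are orthogonal).

Argument: Compute term by term over conjugacy classes (|C| * chi_1(C) * conj(chi_4(C))):
  1*(1)*conj(1) + 1*(1)*conj(1) + 2*(1)*conj(-1) + 2*(1)*conj(1) + 2*(1)*conj(-1) + 2*(1)*conj(1) + 2*(1)*conj(-1) + 6*(1)*conj(-1) + 6*(1)*conj(1)
  = (1) + (1) + (-2) + (2) + (-2) + (2) + (-2) + (-6) + (6)
  = 0.
Dividing by |G| = 24 gives 0/24 = 0, matching the row-orthogonality relation <chi_1, chi_4> = [chi_1 = chi_4].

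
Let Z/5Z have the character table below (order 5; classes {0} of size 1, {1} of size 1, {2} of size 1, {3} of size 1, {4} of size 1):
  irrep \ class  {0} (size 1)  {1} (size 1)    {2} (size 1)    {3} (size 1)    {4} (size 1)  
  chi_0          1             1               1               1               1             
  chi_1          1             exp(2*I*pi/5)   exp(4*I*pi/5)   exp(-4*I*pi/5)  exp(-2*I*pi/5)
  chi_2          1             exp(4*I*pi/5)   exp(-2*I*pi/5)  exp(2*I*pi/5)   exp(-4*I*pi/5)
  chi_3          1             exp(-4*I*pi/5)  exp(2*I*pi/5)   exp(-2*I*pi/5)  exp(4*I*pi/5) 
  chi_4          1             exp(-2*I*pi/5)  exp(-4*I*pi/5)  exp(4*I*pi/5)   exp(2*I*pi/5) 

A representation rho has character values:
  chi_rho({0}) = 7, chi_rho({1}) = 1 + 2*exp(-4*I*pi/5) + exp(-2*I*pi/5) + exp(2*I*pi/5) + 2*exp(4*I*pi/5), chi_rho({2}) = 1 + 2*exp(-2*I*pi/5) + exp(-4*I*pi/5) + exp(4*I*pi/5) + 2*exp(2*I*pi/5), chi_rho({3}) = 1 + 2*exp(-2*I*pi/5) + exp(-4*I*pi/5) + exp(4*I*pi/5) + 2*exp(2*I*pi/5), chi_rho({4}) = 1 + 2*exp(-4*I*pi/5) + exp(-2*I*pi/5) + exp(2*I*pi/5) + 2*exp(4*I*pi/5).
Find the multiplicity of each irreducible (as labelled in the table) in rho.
Multiplicities: chi_0: 1, chi_1: 1, chi_2: 2, chi_3: 2, chi_4: 1.

Working: Use <chi_rho, chi> = (1/|G|) sum_C |C| * chi_rho(C) * conj(chi(C)) with |G| = 5 for each irreducible chi in the table:
  <chi_rho, chi_0> = (1/5)[1*(7)*conj(1) + 1*(1 + 2*exp(-4*I*pi/5) + exp(-2*I*pi/5) + exp(2*I*pi/5) + 2*exp(4*I*pi/5))*conj(1) + 1*(1 + 2*exp(-2*I*pi/5) + exp(-4*I*pi/5) + exp(4*I*pi/5) + 2*exp(2*I*pi/5))*conj(1) + 1*(1 + 2*exp(-2*I*pi/5) + exp(-4*I*pi/5) + exp(4*I*pi/5) + 2*exp(2*I*pi/5))*conj(1) + 1*(1 + 2*exp(-4*I*pi/5) + exp(-2*I*pi/5) + exp(2*I*pi/5) + 2*exp(4*I*pi/5))*conj(1)]
      = (1/5)[(7) + (1 + 2*exp(-4*I*pi/5) + exp(-2*I*pi/5) + exp(2*I*pi/5) + 2*exp(4*I*pi/5)) + (1 + 2*exp(-2*I*pi/5) + exp(-4*I*pi/5) + exp(4*I*pi/5) + 2*exp(2*I*pi/5)) + (1 + 2*exp(-2*I*pi/5) + exp(-4*I*pi/5) + exp(4*I*pi/5) + 2*exp(2*I*pi/5)) + (1 + 2*exp(-4*I*pi/5) + exp(-2*I*pi/5) + exp(2*I*pi/5) + 2*exp(4*I*pi/5))] = 5/5 = 1
  <chi_rho, chi_1> = (1/5)[1*(7)*conj(1) + 1*(1 + 2*exp(-4*I*pi/5) + exp(-2*I*pi/5) + exp(2*I*pi/5) + 2*exp(4*I*pi/5))*conj(exp(2*I*pi/5)) + 1*(1 + 2*exp(-2*I*pi/5) + exp(-4*I*pi/5) + exp(4*I*pi/5) + 2*exp(2*I*pi/5))*conj(exp(4*I*pi/5)) + 1*(1 + 2*exp(-2*I*pi/5) + exp(-4*I*pi/5) + exp(4*I*pi/5) + 2*exp(2*I*pi/5))*conj(exp(-4*I*pi/5)) + 1*(1 + 2*exp(-4*I*pi/5) + exp(-2*I*pi/5) + exp(2*I*pi/5) + 2*exp(4*I*pi/5))*conj(exp(-2*I*pi/5))]
      = (1/5)[(7) + (1 + exp(-2*I*pi/5) + exp(-4*I*pi/5) + 2*exp(4*I*pi/5) + 2*exp(2*I*pi/5)) + (1 + 2*exp(-2*I*pi/5) + exp(-4*I*pi/5) + exp(2*I*pi/5) + 2*exp(4*I*pi/5)) + (1 + 2*exp(-4*I*pi/5) + exp(-2*I*pi/5) + exp(4*I*pi/5) + 2*exp(2*I*pi/5)) + (1 + 2*exp(-2*I*pi/5) + 2*exp(-4*I*pi/5) + exp(4*I*pi/5) + exp(2*I*pi/5))] = 5/5 = 1
  <chi_rho, chi_2> = (1/5)[1*(7)*conj(1) + 1*(1 + 2*exp(-4*I*pi/5) + exp(-2*I*pi/5) + exp(2*I*pi/5) + 2*exp(4*I*pi/5))*conj(exp(4*I*pi/5)) + 1*(1 + 2*exp(-2*I*pi/5) + exp(-4*I*pi/5) + exp(4*I*pi/5) + 2*exp(2*I*pi/5))*conj(exp(-2*I*pi/5)) + 1*(1 + 2*exp(-2*I*pi/5) + exp(-4*I*pi/5) + exp(4*I*pi/5) + 2*exp(2*I*pi/5))*conj(exp(2*I*pi/5)) + 1*(1 + 2*exp(-4*I*pi/5) + exp(-2*I*pi/5) + exp(2*I*pi/5) + 2*exp(4*I*pi/5))*conj(exp(-4*I*pi/5))]
      = (1/5)[(7) + (2 + exp(-2*I*pi/5) + exp(-4*I*pi/5) + exp(4*I*pi/5) + 2*exp(2*I*pi/5)) + (2 + exp(-2*I*pi/5) + exp(-4*I*pi/5) + exp(2*I*pi/5) + 2*exp(4*I*pi/5)) + (2 + 2*exp(-4*I*pi/5) + exp(-2*I*pi/5) + exp(4*I*pi/5) + exp(2*I*pi/5)) + (2 + 2*exp(-2*I*pi/5) + exp(-4*I*pi/5) + exp(4*I*pi/5) + exp(2*I*pi/5))] = 10/5 = 2
  <chi_rho, chi_3> = (1/5)[1*(7)*conj(1) + 1*(1 + 2*exp(-4*I*pi/5) + exp(-2*I*pi/5) + exp(2*I*pi/5) + 2*exp(4*I*pi/5))*conj(exp(-4*I*pi/5)) + 1*(1 + 2*exp(-2*I*pi/5) + exp(-4*I*pi/5) + exp(4*I*pi/5) + 2*exp(2*I*pi/5))*conj(exp(2*I*pi/5)) + 1*(1 + 2*exp(-2*I*pi/5) + exp(-4*I*pi/5) + exp(4*I*pi/5) + 2*exp(2*I*pi/5))*conj(exp(-2*I*pi/5)) + 1*(1 + 2*exp(-4*I*pi/5) + exp(-2*I*pi/5) + exp(2*I*pi/5) + 2*exp(4*I*pi/5))*conj(exp(4*I*pi/5))]
      = (1/5)[(7) + (2 + 2*exp(-2*I*pi/5) + exp(-4*I*pi/5) + exp(4*I*pi/5) + exp(2*I*pi/5)) + (2 + 2*exp(-4*I*pi/5) + exp(-2*I*pi/5) + exp(4*I*pi/5) + exp(2*I*pi/5)) + (2 + exp(-2*I*pi/5) + exp(-4*I*pi/5) + exp(2*I*pi/5) + 2*exp(4*I*pi/5)) + (2 + exp(-2*I*pi/5) + exp(-4*I*pi/5) + exp(4*I*pi/5) + 2*exp(2*I*pi/5))] = 10/5 = 2
  <chi_rho, chi_4> = (1/5)[1*(7)*conj(1) + 1*(1 + 2*exp(-4*I*pi/5) + exp(-2*I*pi/5) + exp(2*I*pi/5) + 2*exp(4*I*pi/5))*conj(exp(-2*I*pi/5)) + 1*(1 + 2*exp(-2*I*pi/5) + exp(-4*I*pi/5) + exp(4*I*pi/5) + 2*exp(2*I*pi/5))*conj(exp(-4*I*pi/5)) + 1*(1 + 2*exp(-2*I*pi/5) + exp(-4*I*pi/5) + exp(4*I*pi/5) + 2*exp(2*I*pi/5))*conj(exp(4*I*pi/5)) + 1*(1 + 2*exp(-4*I*pi/5) + exp(-2*I*pi/5) + exp(2*I*pi/5) + 2*exp(4*I*pi/5))*conj(exp(2*I*pi/5))]
      = (1/5)[(7) + (1 + 2*exp(-2*I*pi/5) + 2*exp(-4*I*pi/5) + exp(4*I*pi/5) + exp(2*I*pi/5)) + (1 + 2*exp(-4*I*pi/5) + exp(-2*I*pi/5) + exp(4*I*pi/5) + 2*exp(2*I*pi/5)) + (1 + 2*exp(-2*I*pi/5) + exp(-4*I*pi/5) + exp(2*I*pi/5) + 2*exp(4*I*pi/5)) + (1 + exp(-2*I*pi/5) + exp(-4*I*pi/5) + 2*exp(4*I*pi/5) + 2*exp(2*I*pi/5))] = 5/5 = 1
(Exp terms are combined using exp(i*s)*conj(exp(i*t)) = exp(i*(s-t)), and sums of them are collapsed using the identity that for every m > 1 the m distinct m-th roots of unity sum to 0, e.g. 1 + exp(2*I*pi/3) + exp(-2*I*pi/3) = 0.)
Dimension check: dim(rho) = sum (mult * dim) = 1*1 + 1*1 + 2*1 + 2*1 + 1*1 = 7 = chi_rho(e) = 7.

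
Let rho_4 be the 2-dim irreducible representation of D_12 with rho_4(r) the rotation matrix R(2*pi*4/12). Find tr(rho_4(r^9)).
chi_{rho_4}(r^9) = 2*cos(2*pi*4*9/12) = 2

Solution. rho_4(r^9) is rotation by angle 2*pi*4*9/12, whose trace is 2*cos(2*pi*4*9/12) = 2.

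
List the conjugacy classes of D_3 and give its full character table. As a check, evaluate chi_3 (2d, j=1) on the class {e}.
Conjugacy classes: {e} of size 1, {r^1, r^2} of size 2, {s, sr, ..., sr^2} of size 3.
Character table:
  irrep \ class              {e} (size 1)  {r^1, r^2} (size 2)  {s, sr, ..., sr^2} (size 3)
  chi_1 (triv)               1             1                    1                          
  chi_2 (sign: r->1, s->-1)  1             1                    -1                         
  chi_3 (2d, j=1)            2             -1                   0                          

Spot check: chi_3 (2d, j=1) on {e} = 2.

Reasoning: D_3 has order 2*3 = 6 with 3 conjugacy classes, hence 3 irreducibles. Sum of squared dims 1 + 1 + 4 = 6 = |G|. Linear characters come from the abelianisation; the 2-dimensional irreps have character r^k -> 2*cos(2*pi*j*k/3), reflections -> 0.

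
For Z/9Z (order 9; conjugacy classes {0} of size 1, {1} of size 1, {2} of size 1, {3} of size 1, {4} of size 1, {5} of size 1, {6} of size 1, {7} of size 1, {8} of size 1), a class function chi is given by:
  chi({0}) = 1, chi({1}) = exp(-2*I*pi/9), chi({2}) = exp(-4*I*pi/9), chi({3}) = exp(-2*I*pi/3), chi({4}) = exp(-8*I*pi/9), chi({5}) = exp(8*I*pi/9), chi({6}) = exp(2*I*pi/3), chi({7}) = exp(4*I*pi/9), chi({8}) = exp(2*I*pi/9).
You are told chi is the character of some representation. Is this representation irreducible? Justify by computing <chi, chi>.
Irreducible: <chi, chi> = 1.

Argument: <chi, chi> = (1/|G|) sum_C |C| * |chi(C)|^2 = (1/9)[1*|1|^2 + 1*|exp(-2*I*pi/9)|^2 + 1*|exp(-4*I*pi/9)|^2 + 1*|exp(-2*I*pi/3)|^2 + 1*|exp(-8*I*pi/9)|^2 + 1*|exp(8*I*pi/9)|^2 + 1*|exp(2*I*pi/3)|^2 + 1*|exp(4*I*pi/9)|^2 + 1*|exp(2*I*pi/9)|^2]
  = (1/9)[(1) + (1) + (1) + (1) + (1) + (1) + (1) + (1) + (1)] = 9/9 = 1.
(Exp terms are combined using exp(i*s)*conj(exp(i*t)) = exp(i*(s-t)), and sums of them are collapsed using the identity that for every m > 1 the m distinct m-th roots of unity sum to 0, e.g. 1 + exp(2*I*pi/3) + exp(-2*I*pi/3) = 0.)
A character is irreducible iff <chi, chi> = 1, so this representation is irreducible.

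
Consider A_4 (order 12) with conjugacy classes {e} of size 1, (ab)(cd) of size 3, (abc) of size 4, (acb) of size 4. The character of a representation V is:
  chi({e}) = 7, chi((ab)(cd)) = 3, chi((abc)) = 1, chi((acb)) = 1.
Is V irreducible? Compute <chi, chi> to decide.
Not irreducible (reducible): <chi, chi> = 7 > 1.

Working: <chi, chi> = (1/|G|) sum_C |C| * |chi(C)|^2 = (1/12)[1*|7|^2 + 3*|3|^2 + 4*|1|^2 + 4*|1|^2]
  = (1/12)[(49) + (27) + (4) + (4)] = 84/12 = 7.
(Exp terms are combined using exp(i*s)*conj(exp(i*t)) = exp(i*(s-t)), and sums of them are collapsed using the identity that for every m > 1 the m distinct m-th roots of unity sum to 0, e.g. 1 + exp(2*I*pi/3) + exp(-2*I*pi/3) = 0.)
A character is irreducible iff <chi, chi> = 1, so this representation is reducible.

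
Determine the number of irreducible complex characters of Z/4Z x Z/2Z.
8

Why: The number of irreducible complex representations of a finite group equals its number of conjugacy classes. Z/4Z x Z/2Z is abelian of order 8, so every element is its own conjugacy class: 8 classes, so Z/4Z x Z/2Z (order 8) has exactly 8 irreducible complex representations.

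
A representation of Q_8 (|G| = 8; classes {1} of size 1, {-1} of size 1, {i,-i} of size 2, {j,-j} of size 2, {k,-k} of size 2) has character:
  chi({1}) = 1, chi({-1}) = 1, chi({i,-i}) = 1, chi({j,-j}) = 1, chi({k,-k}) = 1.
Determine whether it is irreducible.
Irreducible: <chi, chi> = 1.

Argument: <chi, chi> = (1/|G|) sum_C |C| * |chi(C)|^2 = (1/8)[1*|1|^2 + 1*|1|^2 + 2*|1|^2 + 2*|1|^2 + 2*|1|^2]
  = (1/8)[(1) + (1) + (2) + (2) + (2)] = 8/8 = 1.
A character is irreducible iff <chi, chi> = 1, so this representation is irreducible.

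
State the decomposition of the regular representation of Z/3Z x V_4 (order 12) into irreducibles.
Each irreducible V_i of dimension d_i appears with multiplicity d_i, i.e. rho_reg = (direct sum over all irreducibles V_i) d_i V_i. The irreducible dimensions for Z/3Z x V_4 are 1, 1, 1, 1, 1, 1, 1, 1, 1, 1, 1, 1: 12 irreducibles of dimension 1, each with multiplicity 1. Total dimension 12*1*1 = 12 = |G|.

Why: General theorem: in the regular representation of a finite group G, each irreducible appears with multiplicity equal to its dimension. Check: dim(rho_reg) = sum d_i^2 = 1 + 1 + 1 + 1 + 1 + 1 + 1 + 1 + 1 + 1 + 1 + 1 = 12 = |G|.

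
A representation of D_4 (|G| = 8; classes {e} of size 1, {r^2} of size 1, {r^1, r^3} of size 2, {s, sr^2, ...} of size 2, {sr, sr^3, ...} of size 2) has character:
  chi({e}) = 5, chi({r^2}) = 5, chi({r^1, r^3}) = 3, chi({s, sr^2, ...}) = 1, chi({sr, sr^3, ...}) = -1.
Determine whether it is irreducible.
Not irreducible (reducible): <chi, chi> = 9 > 1.

Solution. <chi, chi> = (1/|G|) sum_C |C| * |chi(C)|^2 = (1/8)[1*|5|^2 + 1*|5|^2 + 2*|3|^2 + 2*|1|^2 + 2*|-1|^2]
  = (1/8)[(25) + (25) + (18) + (2) + (2)] = 72/8 = 9.
A character is irreducible iff <chi, chi> = 1, so this representation is reducible.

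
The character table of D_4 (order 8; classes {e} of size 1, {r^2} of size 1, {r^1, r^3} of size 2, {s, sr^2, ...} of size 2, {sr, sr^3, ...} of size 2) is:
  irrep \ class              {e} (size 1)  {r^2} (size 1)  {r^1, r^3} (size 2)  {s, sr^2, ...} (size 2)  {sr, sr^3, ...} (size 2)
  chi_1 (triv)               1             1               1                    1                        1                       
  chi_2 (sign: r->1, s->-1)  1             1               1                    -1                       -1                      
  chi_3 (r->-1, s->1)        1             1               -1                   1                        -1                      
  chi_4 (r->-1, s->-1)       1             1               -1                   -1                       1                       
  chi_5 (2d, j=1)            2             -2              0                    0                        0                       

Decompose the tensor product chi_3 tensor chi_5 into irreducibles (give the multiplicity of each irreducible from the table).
chi_3 tensor chi_5 = chi_5 (all other irreducibles have multiplicity 0).

Argument: The character of a tensor product is the pointwise product (chi_3 * chi_5)(C) = chi_3(C) * chi_5(C):
  {e}: (1)*(2), {r^2}: (1)*(-2), {r^1, r^3}: (-1)*(0), {s, sr^2, ...}: (1)*(0), {sr, sr^3, ...}: (-1)*(0)
so (chi_3 * chi_5) takes values
  {e} -> 2, {r^2} -> -2, {r^1, r^3} -> 0, {s, sr^2, ...} -> 0, {sr, sr^3, ...} -> 0.
Now take the inner product of this character with each irreducible chi from the table, <chi_3*chi_5, chi> = (1/8) sum_C |C| (chi_3*chi_5)(C) conj(chi(C)):
  <chi_3*chi_5, chi_1> = (1/8)[1*(2)*conj(1) + 1*(-2)*conj(1) + 2*(0)*conj(1) + 2*(0)*conj(1) + 2*(0)*conj(1)]
      = (1/8)[(2) + (-2) + (0) + (0) + (0)] = 0/8 = 0
  <chi_3*chi_5, chi_2> = (1/8)[1*(2)*conj(1) + 1*(-2)*conj(1) + 2*(0)*conj(1) + 2*(0)*conj(-1) + 2*(0)*conj(-1)]
      = (1/8)[(2) + (-2) + (0) + (0) + (0)] = 0/8 = 0
  <chi_3*chi_5, chi_3> = (1/8)[1*(2)*conj(1) + 1*(-2)*conj(1) + 2*(0)*conj(-1) + 2*(0)*conj(1) + 2*(0)*conj(-1)]
      = (1/8)[(2) + (-2) + (0) + (0) + (0)] = 0/8 = 0
  <chi_3*chi_5, chi_4> = (1/8)[1*(2)*conj(1) + 1*(-2)*conj(1) + 2*(0)*conj(-1) + 2*(0)*conj(-1) + 2*(0)*conj(1)]
      = (1/8)[(2) + (-2) + (0) + (0) + (0)] = 0/8 = 0
  <chi_3*chi_5, chi_5> = (1/8)[1*(2)*conj(2) + 1*(-2)*conj(-2) + 2*(0)*conj(0) + 2*(0)*conj(0) + 2*(0)*conj(0)]
      = (1/8)[(4) + (4) + (0) + (0) + (0)] = 8/8 = 1
Hence the multiplicities are chi_5: 1. Dimension check: dim(chi_3)*dim(chi_5) = 1*2 = 2 and sum (mult * dim) = 1*2 = 2.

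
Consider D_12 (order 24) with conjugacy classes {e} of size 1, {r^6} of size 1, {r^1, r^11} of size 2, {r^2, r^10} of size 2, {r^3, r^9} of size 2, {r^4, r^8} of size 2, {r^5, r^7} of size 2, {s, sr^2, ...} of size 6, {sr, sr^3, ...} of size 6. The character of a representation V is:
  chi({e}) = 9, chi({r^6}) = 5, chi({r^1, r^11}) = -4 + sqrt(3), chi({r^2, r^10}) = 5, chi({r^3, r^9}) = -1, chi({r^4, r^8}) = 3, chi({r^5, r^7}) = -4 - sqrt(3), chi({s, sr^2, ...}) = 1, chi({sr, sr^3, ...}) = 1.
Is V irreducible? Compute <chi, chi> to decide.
Not irreducible (reducible): <chi, chi> = 11 > 1.

Reasoning: <chi, chi> = (1/|G|) sum_C |C| * |chi(C)|^2 = (1/24)[1*|9|^2 + 1*|5|^2 + 2*|-4 + sqrt(3)|^2 + 2*|5|^2 + 2*|-1|^2 + 2*|3|^2 + 2*|-4 - sqrt(3)|^2 + 6*|1|^2 + 6*|1|^2]
  = (1/24)[(81) + (25) + (38 - 16*sqrt(3)) + (50) + (2) + (18) + (16*sqrt(3) + 38) + (6) + (6)] = 264/24 = 11.
A character is irreducible iff <chi, chi> = 1, so this representation is reducible.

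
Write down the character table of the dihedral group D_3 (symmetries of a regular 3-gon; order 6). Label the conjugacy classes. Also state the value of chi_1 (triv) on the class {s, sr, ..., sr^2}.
Conjugacy classes: {e} of size 1, {r^1, r^2} of size 2, {s, sr, ..., sr^2} of size 3.
Character table:
  irrep \ class              {e} (size 1)  {r^1, r^2} (size 2)  {s, sr, ..., sr^2} (size 3)
  chi_1 (triv)               1             1                    1                          
  chi_2 (sign: r->1, s->-1)  1             1                    -1                         
  chi_3 (2d, j=1)            2             -1                   0                          

Spot check: chi_1 (triv) on {s, sr, ..., sr^2} = 1.

D_3 has order 2*3 = 6 with 3 conjugacy classes, hence 3 irreducibles. Sum of squared dims 1 + 1 + 4 = 6 = |G|. Linear characters come from the abelianisation; the 2-dimensional irreps have character r^k -> 2*cos(2*pi*j*k/3), reflections -> 0.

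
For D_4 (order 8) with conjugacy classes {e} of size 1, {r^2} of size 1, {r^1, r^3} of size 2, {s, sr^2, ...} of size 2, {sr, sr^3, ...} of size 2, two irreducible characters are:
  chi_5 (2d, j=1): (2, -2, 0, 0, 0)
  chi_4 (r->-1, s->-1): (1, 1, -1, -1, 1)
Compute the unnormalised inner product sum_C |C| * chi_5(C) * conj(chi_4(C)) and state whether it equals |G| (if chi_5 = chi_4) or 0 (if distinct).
Sum = 0; so <chi_5, chi_4> = 0 (distinct irreducibles are orthogonal).

Explanation: Compute term by term over conjugacy classes (|C| * chi_5(C) * conj(chi_4(C))):
  1*(2)*conj(1) + 1*(-2)*conj(1) + 2*(0)*conj(-1) + 2*(0)*conj(-1) + 2*(0)*conj(1)
  = (2) + (-2) + (0) + (0) + (0)
  = 0.
Dividing by |G| = 8 gives 0/8 = 0, matching the row-orthogonality relation <chi_5, chi_4> = [chi_5 = chi_4].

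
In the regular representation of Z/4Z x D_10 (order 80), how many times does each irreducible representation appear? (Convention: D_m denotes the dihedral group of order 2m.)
Each irreducible V_i of dimension d_i appears with multiplicity d_i, i.e. rho_reg = (direct sum over all irreducibles V_i) d_i V_i. The irreducible dimensions for Z/4Z x D_10 are 1, 1, 1, 1, 1, 1, 1, 1, 1, 1, 1, 1, 1, 1, 1, 1, 2, 2, 2, 2, 2, 2, 2, 2, 2, 2, 2, 2, 2, 2, 2, 2: 16 irreducibles of dimension 1, each with multiplicity 1; 16 irreducibles of dimension 2, each with multiplicity 2. Total dimension 16*1*1 + 16*2*2 = 80 = |G|.

Why: General theorem: in the regular representation of a finite group G, each irreducible appears with multiplicity equal to its dimension. Check: dim(rho_reg) = sum d_i^2 = 1 + 1 + 1 + 1 + 1 + 1 + 1 + 1 + 1 + 1 + 1 + 1 + 1 + 1 + 1 + 1 + 4 + 4 + 4 + 4 + 4 + 4 + 4 + 4 + 4 + 4 + 4 + 4 + 4 + 4 + 4 + 4 = 80 = |G|.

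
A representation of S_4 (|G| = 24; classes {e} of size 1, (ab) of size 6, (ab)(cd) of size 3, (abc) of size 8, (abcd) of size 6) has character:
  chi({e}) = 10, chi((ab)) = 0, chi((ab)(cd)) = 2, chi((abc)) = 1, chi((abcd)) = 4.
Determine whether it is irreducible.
Not irreducible (reducible): <chi, chi> = 9 > 1.

Why: <chi, chi> = (1/|G|) sum_C |C| * |chi(C)|^2 = (1/24)[1*|10|^2 + 6*|0|^2 + 3*|2|^2 + 8*|1|^2 + 6*|4|^2]
  = (1/24)[(100) + (0) + (12) + (8) + (96)] = 216/24 = 9.
A character is irreducible iff <chi, chi> = 1, so this representation is reducible.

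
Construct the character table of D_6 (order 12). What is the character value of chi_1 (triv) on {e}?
Conjugacy classes: {e} of size 1, {r^3} of size 1, {r^1, r^5} of size 2, {r^2, r^4} of size 2, {s, sr^2, ...} of size 3, {sr, sr^3, ...} of size 3.
Character table:
  irrep \ class              {e} (size 1)  {r^3} (size 1)  {r^1, r^5} (size 2)  {r^2, r^4} (size 2)  {s, sr^2, ...} (size 3)  {sr, sr^3, ...} (size 3)
  chi_1 (triv)               1             1               1                    1                    1                        1                       
  chi_2 (sign: r->1, s->-1)  1             1               1                    1                    -1                       -1                      
  chi_3 (r->-1, s->1)        1             -1              -1                   1                    1                        -1                      
  chi_4 (r->-1, s->-1)       1             -1              -1                   1                    -1                       1                       
  chi_5 (2d, j=1)            2             -2              1                    -1                   0                        0                       
  chi_6 (2d, j=2)            2             2               -1                   -1                   0                        0                       

Spot check: chi_1 (triv) on {e} = 1.

Working: D_6 has order 2*6 = 12 with 6 conjugacy classes, hence 6 irreducibles. Sum of squared dims 1 + 1 + 1 + 1 + 4 + 4 = 12 = |G|. Linear characters come from the abelianisation; the 2-dimensional irreps have character r^k -> 2*cos(2*pi*j*k/6), reflections -> 0.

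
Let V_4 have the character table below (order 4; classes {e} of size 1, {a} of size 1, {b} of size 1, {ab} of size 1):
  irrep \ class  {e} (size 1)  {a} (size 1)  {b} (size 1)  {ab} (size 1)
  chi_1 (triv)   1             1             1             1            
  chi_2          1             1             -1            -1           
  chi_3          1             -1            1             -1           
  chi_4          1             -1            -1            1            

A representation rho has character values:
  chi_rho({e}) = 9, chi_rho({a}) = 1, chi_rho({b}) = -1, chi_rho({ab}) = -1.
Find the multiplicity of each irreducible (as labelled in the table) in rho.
Multiplicities: chi_1: 2, chi_2: 3, chi_3: 2, chi_4: 2.

Solution. Use <chi_rho, chi> = (1/|G|) sum_C |C| * chi_rho(C) * conj(chi(C)) with |G| = 4 for each irreducible chi in the table:
  <chi_rho, chi_1> = (1/4)[1*(9)*conj(1) + 1*(1)*conj(1) + 1*(-1)*conj(1) + 1*(-1)*conj(1)]
      = (1/4)[(9) + (1) + (-1) + (-1)] = 8/4 = 2
  <chi_rho, chi_2> = (1/4)[1*(9)*conj(1) + 1*(1)*conj(1) + 1*(-1)*conj(-1) + 1*(-1)*conj(-1)]
      = (1/4)[(9) + (1) + (1) + (1)] = 12/4 = 3
  <chi_rho, chi_3> = (1/4)[1*(9)*conj(1) + 1*(1)*conj(-1) + 1*(-1)*conj(1) + 1*(-1)*conj(-1)]
      = (1/4)[(9) + (-1) + (-1) + (1)] = 8/4 = 2
  <chi_rho, chi_4> = (1/4)[1*(9)*conj(1) + 1*(1)*conj(-1) + 1*(-1)*conj(-1) + 1*(-1)*conj(1)]
      = (1/4)[(9) + (-1) + (1) + (-1)] = 8/4 = 2
Dimension check: dim(rho) = sum (mult * dim) = 2*1 + 3*1 + 2*1 + 2*1 = 9 = chi_rho(e) = 9.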